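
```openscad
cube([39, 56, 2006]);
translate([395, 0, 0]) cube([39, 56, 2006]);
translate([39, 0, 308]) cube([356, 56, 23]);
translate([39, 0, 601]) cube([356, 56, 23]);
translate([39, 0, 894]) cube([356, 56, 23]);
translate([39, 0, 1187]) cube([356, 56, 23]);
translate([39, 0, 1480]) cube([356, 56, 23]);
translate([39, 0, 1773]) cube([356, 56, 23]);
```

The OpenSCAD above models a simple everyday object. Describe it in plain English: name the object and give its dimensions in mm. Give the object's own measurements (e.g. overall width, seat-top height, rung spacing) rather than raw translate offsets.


A straight ladder. Two 39×56 mm vertical rails, 2006 mm tall, stand 434 mm apart (outside-to-outside) with their front faces coplanar on the −y side. 6 rungs, each 56 mm deep and 23 mm tall, span between the inner faces of the rails, front faces flush with the rails. The lowest rung's underside is at z = 308 mm and rungs are spaced 293 mm apart (underside to underside).


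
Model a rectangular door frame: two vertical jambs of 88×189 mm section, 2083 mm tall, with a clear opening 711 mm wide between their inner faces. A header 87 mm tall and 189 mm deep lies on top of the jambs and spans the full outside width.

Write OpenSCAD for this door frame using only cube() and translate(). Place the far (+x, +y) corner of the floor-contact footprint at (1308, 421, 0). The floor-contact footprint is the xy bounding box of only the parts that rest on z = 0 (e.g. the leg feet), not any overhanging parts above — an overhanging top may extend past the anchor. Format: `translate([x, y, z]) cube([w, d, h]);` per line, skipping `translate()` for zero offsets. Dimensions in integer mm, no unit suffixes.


translate([421, 232, 0]) cube([88, 189, 2083]);
translate([1220, 232, 0]) cube([88, 189, 2083]);
translate([421, 232, 2083]) cube([887, 189, 87]);


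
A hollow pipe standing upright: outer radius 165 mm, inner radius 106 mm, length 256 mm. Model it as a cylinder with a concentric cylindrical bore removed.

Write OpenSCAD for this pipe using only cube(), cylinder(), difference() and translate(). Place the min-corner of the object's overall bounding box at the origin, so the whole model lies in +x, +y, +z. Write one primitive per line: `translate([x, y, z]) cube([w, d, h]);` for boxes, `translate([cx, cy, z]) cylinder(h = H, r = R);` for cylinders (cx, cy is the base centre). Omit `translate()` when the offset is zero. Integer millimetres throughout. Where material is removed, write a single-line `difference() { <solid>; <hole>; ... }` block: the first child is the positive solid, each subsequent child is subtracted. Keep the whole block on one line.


difference() { translate([165, 165, 0]) cylinder(h = 256, r = 165); translate([165, 165, 0]) cylinder(h = 256, r = 106); }


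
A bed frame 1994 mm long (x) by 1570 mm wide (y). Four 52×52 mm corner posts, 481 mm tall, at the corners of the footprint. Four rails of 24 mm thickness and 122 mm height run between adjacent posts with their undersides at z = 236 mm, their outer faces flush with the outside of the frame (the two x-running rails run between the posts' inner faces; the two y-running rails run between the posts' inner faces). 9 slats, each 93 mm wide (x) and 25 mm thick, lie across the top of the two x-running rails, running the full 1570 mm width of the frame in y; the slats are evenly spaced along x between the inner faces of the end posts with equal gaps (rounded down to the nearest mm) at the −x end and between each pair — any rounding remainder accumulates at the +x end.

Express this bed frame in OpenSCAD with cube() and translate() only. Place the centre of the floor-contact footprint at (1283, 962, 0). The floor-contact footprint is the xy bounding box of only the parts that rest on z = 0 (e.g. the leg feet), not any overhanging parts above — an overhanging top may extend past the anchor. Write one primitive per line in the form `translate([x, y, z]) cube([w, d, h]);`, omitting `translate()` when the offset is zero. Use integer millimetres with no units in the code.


// slat z = rail_z + rail_h = 236 + 122 = 358
// slat gap = ⌊(1890 − 9·93) / 10⌋ = 105
translate([286, 177, 0]) cube([52, 52, 481]);
translate([286, 1695, 0]) cube([52, 52, 481]);
translate([2228, 177, 0]) cube([52, 52, 481]);
translate([2228, 1695, 0]) cube([52, 52, 481]);
translate([338, 177, 236]) cube([1890, 24, 122]);
translate([338, 1723, 236]) cube([1890, 24, 122]);
translate([286, 229, 236]) cube([24, 1466, 122]);
translate([2256, 229, 236]) cube([24, 1466, 122]);
translate([443, 177, 358]) cube([93, 1570, 25]);
translate([641, 177, 358]) cube([93, 1570, 25]);
translate([839, 177, 358]) cube([93, 1570, 25]);
translate([1037, 177, 358]) cube([93, 1570, 25]);
translate([1235, 177, 358]) cube([93, 1570, 25]);
translate([1433, 177, 358]) cube([93, 1570, 25]);
translate([1631, 177, 358]) cube([93, 1570, 25]);
translate([1829, 177, 358]) cube([93, 1570, 25]);
translate([2027, 177, 358]) cube([93, 1570, 25]);


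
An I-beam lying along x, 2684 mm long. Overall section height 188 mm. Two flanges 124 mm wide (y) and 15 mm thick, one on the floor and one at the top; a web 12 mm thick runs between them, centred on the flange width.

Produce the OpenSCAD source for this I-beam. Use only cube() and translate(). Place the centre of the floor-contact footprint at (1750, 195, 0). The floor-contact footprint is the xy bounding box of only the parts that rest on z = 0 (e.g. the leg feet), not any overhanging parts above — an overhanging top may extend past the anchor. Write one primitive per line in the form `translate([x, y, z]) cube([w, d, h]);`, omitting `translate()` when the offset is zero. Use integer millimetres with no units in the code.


translate([408, 133, 0]) cube([2684, 124, 15]);
translate([408, 189, 15]) cube([2684, 12, 158]);
translate([408, 133, 173]) cube([2684, 124, 15]);


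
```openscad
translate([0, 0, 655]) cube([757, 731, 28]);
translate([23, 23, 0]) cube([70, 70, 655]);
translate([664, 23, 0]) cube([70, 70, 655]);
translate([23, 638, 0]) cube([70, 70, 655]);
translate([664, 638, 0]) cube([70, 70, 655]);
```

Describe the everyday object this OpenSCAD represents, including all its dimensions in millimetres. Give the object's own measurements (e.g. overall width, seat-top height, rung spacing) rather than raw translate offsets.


A rectangular dining table. The top is 757×731×28 mm with its upper surface at z = 683 mm. It stands on four 70×70 mm square legs, each inset 23 mm from the nearest pair of top edges, running from the floor to the underside of the top.


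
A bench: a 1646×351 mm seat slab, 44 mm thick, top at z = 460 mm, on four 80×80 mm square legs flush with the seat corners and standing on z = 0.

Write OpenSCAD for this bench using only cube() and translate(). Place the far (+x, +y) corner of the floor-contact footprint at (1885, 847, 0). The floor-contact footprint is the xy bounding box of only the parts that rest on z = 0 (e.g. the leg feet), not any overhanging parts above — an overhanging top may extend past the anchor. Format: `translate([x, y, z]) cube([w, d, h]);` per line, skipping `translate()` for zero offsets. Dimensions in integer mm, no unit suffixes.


// leg_h = 460 − 44 = 416
translate([239, 496, 416]) cube([1646, 351, 44]);
translate([239, 496, 0]) cube([80, 80, 416]);
translate([239, 767, 0]) cube([80, 80, 416]);
translate([1805, 496, 0]) cube([80, 80, 416]);
translate([1805, 767, 0]) cube([80, 80, 416]);


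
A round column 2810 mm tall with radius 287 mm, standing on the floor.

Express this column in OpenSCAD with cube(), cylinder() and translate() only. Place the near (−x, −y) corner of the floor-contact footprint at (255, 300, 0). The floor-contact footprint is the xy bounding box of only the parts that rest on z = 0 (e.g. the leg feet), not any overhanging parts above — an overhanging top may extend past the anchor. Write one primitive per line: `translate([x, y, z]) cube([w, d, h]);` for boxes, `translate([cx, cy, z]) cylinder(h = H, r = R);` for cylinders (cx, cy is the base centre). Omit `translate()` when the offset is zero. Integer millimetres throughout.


translate([542, 587, 0]) cylinder(h = 2810, r = 287);


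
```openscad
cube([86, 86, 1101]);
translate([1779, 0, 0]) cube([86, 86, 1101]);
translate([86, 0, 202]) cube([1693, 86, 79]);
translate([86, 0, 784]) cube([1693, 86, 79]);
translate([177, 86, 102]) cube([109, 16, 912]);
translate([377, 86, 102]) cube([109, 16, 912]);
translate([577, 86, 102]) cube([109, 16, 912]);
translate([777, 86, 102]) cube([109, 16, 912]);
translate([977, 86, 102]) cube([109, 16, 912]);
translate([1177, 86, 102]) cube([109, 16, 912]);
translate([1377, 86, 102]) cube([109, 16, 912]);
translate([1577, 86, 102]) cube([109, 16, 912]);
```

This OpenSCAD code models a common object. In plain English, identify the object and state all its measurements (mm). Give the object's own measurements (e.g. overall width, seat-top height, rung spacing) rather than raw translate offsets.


A fence section. Two 86×86 mm posts, 1101 mm tall, stand on the floor with a clear span of 1693 mm between their inner faces. Two horizontal rails of 86×79 mm section span the gap between the posts with their undersides at z = 202 mm and z = 784 mm, flush with the posts' −y face. 8 pickets, each 109 mm wide, 16 mm thick and 912 mm tall, are fixed to the +y face of the rails with their bottoms at z = 102 mm, spaced across the span with a 91 mm gap after the −x post and between neighbouring pickets, with 93 mm left before the +x post.


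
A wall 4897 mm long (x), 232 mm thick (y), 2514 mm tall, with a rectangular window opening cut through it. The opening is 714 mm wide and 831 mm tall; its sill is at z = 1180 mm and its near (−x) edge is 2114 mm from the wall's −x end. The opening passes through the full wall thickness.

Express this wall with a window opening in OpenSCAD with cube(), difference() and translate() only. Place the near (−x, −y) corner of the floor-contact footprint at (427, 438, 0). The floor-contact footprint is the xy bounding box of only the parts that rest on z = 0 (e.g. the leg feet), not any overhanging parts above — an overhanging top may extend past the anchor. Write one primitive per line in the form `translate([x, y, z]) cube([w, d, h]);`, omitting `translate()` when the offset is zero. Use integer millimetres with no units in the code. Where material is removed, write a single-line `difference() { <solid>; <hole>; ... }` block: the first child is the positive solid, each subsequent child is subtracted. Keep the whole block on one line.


difference() { translate([427, 438, 0]) cube([4897, 232, 2514]); translate([2541, 438, 1180]) cube([714, 232, 831]); }


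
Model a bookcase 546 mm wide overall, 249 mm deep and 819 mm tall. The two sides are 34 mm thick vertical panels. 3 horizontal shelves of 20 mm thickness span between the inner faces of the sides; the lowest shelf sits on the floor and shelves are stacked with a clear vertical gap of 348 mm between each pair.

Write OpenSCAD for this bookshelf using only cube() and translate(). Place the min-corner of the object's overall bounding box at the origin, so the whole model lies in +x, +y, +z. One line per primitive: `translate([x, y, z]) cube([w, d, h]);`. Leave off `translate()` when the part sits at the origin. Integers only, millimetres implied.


cube([34, 249, 819]);
translate([512, 0, 0]) cube([34, 249, 819]);
translate([34, 0, 0]) cube([478, 249, 20]);
translate([34, 0, 368]) cube([478, 249, 20]);
translate([34, 0, 736]) cube([478, 249, 20]);


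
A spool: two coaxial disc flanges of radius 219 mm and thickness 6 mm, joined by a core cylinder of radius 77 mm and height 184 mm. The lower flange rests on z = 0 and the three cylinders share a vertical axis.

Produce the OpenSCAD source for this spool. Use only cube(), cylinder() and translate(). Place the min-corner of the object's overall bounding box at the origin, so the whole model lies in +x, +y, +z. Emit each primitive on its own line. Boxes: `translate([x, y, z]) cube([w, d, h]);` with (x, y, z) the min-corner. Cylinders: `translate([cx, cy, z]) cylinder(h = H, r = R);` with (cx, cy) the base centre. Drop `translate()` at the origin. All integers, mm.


translate([219, 219, 0]) cylinder(h = 6, r = 219);
translate([219, 219, 6]) cylinder(h = 184, r = 77);
translate([219, 219, 190]) cylinder(h = 6, r = 219);


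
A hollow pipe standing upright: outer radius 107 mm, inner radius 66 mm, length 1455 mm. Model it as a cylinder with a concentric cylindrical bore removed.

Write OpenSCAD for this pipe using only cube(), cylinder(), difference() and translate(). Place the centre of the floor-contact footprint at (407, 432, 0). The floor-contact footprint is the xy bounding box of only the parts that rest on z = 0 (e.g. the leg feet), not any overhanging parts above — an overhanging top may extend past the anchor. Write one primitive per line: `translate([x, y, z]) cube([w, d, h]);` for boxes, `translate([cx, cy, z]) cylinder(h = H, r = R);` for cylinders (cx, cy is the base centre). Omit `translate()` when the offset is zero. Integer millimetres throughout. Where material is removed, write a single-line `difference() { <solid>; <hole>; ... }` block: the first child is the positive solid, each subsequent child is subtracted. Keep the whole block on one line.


difference() { translate([407, 432, 0]) cylinder(h = 1455, r = 107); translate([407, 432, 0]) cylinder(h = 1455, r = 66); }


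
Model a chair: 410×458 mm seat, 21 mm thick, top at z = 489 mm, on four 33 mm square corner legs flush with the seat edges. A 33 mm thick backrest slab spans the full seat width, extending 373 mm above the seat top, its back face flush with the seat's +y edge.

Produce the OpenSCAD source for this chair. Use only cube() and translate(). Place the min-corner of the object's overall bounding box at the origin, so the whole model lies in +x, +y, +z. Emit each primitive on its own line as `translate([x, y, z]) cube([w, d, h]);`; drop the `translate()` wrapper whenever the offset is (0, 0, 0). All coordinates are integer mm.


translate([0, 0, 468]) cube([410, 458, 21]);
cube([33, 33, 468]);
translate([377, 0, 0]) cube([33, 33, 468]);
translate([0, 425, 0]) cube([33, 33, 468]);
translate([377, 425, 0]) cube([33, 33, 468]);
translate([0, 425, 489]) cube([410, 33, 373]);


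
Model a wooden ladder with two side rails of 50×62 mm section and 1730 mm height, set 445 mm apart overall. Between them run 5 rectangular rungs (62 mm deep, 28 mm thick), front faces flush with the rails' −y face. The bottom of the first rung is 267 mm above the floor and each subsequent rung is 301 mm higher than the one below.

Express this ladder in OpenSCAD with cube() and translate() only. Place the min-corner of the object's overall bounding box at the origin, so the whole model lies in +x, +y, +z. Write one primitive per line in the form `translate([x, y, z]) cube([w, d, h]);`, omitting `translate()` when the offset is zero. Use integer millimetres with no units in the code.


// rung span = 445 - 2*50 = 345
// rung[k] z = 267 + k*301
cube([50, 62, 1730]);
translate([395, 0, 0]) cube([50, 62, 1730]);
translate([50, 0, 267]) cube([345, 62, 28]);
translate([50, 0, 568]) cube([345, 62, 28]);
translate([50, 0, 869]) cube([345, 62, 28]);
translate([50, 0, 1170]) cube([345, 62, 28]);
translate([50, 0, 1471]) cube([345, 62, 28]);


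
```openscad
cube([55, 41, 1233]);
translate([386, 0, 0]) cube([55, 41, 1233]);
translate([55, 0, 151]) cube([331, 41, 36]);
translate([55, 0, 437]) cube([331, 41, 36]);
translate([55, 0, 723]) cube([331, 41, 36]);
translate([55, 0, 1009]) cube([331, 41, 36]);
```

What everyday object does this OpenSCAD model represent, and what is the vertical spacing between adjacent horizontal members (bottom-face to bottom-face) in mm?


A ladder. The rung spacing is 286 mm.

Two tall 55×41 posts with 4 short bars between them — a ladder. Adjacent rungs sit at z = 151 and z = 437, so the spacing is 437 − 151 = 286 mm.


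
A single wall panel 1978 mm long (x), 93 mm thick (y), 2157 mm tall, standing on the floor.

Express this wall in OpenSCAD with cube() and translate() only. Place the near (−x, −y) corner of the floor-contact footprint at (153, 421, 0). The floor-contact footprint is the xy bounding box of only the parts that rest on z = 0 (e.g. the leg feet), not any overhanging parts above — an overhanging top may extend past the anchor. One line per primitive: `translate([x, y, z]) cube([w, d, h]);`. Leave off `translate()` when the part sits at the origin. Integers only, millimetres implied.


translate([153, 421, 0]) cube([1978, 93, 2157]);


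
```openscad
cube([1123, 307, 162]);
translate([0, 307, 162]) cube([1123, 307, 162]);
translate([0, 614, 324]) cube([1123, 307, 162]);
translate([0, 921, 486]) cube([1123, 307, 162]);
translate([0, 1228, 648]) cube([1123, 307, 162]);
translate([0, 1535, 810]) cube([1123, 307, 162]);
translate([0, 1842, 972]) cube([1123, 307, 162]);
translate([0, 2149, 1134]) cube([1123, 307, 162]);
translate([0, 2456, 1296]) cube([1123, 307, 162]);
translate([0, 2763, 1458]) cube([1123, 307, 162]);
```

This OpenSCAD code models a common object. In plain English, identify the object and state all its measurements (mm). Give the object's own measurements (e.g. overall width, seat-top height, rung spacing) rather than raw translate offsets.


A straight staircase of 10 solid steps. Each step is 1123 mm wide (x), 307 mm deep (y, the going) and 162 mm tall (the rise). The first step rests on the floor; each subsequent step sits one going further in +y and one rise higher in +z, directly behind and above the previous step with no overlap.


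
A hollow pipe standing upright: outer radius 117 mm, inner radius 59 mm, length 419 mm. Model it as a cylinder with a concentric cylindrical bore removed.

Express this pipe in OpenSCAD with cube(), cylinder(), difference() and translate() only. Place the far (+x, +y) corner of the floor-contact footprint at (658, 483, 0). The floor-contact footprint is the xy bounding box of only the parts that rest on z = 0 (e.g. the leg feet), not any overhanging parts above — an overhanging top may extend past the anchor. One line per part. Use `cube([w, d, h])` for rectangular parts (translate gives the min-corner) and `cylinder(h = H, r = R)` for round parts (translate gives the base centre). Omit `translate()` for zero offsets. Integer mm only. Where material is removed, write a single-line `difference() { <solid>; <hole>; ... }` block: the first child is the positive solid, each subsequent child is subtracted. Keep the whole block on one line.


difference() { translate([541, 366, 0]) cylinder(h = 419, r = 117); translate([541, 366, 0]) cylinder(h = 419, r = 59); }


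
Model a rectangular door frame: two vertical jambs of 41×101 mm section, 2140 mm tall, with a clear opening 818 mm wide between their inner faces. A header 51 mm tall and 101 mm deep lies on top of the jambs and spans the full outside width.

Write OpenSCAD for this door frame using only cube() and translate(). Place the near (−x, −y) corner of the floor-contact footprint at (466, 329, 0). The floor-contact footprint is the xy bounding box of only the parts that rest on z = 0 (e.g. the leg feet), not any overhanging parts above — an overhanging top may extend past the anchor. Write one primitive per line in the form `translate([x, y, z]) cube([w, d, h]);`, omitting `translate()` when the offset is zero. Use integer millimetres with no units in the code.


translate([466, 329, 0]) cube([41, 101, 2140]);
translate([1325, 329, 0]) cube([41, 101, 2140]);
translate([466, 329, 2140]) cube([900, 101, 51]);


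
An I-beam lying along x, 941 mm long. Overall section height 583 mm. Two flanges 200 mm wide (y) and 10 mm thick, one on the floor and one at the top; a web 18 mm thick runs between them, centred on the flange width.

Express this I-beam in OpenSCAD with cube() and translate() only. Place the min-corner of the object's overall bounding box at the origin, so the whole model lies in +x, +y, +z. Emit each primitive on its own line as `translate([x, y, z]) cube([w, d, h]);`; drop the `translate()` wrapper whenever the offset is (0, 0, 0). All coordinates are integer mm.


cube([941, 200, 10]);
translate([0, 91, 10]) cube([941, 18, 563]);
translate([0, 0, 573]) cube([941, 200, 10]);


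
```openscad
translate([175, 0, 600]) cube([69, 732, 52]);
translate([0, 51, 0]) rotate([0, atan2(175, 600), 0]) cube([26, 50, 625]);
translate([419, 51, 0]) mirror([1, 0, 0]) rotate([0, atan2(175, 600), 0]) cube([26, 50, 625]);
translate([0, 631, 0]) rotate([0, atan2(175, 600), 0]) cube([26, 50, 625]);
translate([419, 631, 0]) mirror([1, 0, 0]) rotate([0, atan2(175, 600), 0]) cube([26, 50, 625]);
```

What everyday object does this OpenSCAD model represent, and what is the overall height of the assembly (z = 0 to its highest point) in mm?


A sawhorse. The overall height is 652 mm.

A beam across two mirrored pairs of raked legs — a sawhorse. The beam's underside is at z = 600 (matching the legs' vertical rise in atan2(175, 600)) and the beam is 52 mm tall, so its top is at 600 + 52 = 652 mm. The raked legs top out at the beam's underside, so that is the highest point.


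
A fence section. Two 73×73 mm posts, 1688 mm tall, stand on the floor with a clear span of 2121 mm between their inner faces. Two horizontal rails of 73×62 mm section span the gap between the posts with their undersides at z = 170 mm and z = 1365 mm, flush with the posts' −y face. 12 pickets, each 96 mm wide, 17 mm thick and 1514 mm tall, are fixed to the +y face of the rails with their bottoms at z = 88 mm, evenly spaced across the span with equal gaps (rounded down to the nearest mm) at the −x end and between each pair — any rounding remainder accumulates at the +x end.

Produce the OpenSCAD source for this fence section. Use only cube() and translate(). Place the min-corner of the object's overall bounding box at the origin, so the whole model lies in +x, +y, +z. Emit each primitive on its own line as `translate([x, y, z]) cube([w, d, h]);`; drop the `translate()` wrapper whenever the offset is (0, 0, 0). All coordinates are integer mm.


cube([73, 73, 1688]);
translate([2194, 0, 0]) cube([73, 73, 1688]);
translate([73, 0, 170]) cube([2121, 73, 62]);
translate([73, 0, 1365]) cube([2121, 73, 62]);
translate([147, 73, 88]) cube([96, 17, 1514]);
translate([317, 73, 88]) cube([96, 17, 1514]);
translate([487, 73, 88]) cube([96, 17, 1514]);
translate([657, 73, 88]) cube([96, 17, 1514]);
translate([827, 73, 88]) cube([96, 17, 1514]);
translate([997, 73, 88]) cube([96, 17, 1514]);
translate([1167, 73, 88]) cube([96, 17, 1514]);
translate([1337, 73, 88]) cube([96, 17, 1514]);
translate([1507, 73, 88]) cube([96, 17, 1514]);
translate([1677, 73, 88]) cube([96, 17, 1514]);
translate([1847, 73, 88]) cube([96, 17, 1514]);
translate([2017, 73, 88]) cube([96, 17, 1514]);


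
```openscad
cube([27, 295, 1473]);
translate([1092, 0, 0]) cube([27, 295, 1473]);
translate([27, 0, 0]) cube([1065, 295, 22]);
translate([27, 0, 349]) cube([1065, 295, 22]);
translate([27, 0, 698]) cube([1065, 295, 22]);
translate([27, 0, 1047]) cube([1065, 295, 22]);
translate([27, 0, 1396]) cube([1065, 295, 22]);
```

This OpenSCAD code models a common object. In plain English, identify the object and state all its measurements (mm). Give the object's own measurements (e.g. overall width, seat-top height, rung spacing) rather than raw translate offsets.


An open bookshelf. Two side panels, each 27 mm thick, 295 mm deep and 1473 mm tall, stand 1119 mm apart (outside-to-outside). Between them sit 5 shelves, each 22 mm thick and 295 mm deep, spanning the full gap between the sides. The bottom shelf rests on the floor (its underside at z = 0) and the clear gap between one shelf's top and the next shelf's underside is 327 mm.


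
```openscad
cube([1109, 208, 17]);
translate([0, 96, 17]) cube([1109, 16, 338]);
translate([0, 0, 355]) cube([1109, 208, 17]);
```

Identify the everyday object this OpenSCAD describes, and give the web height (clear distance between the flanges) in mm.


An I-beam. The web height is 338 mm.

Two wide flanges with a thin centred web — an I-beam. Overall 372 mm minus two 17 mm flanges gives a web of 372 − 2·17 = 338 mm.


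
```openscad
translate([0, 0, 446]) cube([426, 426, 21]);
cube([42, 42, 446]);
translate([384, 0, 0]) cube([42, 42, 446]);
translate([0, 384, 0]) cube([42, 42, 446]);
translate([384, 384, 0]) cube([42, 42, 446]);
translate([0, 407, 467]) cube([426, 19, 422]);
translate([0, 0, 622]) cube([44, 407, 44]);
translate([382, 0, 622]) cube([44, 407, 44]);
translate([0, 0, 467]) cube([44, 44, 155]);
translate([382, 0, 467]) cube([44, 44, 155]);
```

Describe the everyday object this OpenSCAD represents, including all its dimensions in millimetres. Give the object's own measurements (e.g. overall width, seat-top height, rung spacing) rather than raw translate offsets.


A chair. The seat is a 426×426×21 mm slab with its top at z = 467 mm, on four 42×42 mm corner legs (flush with the seat edges, standing on z = 0). A flat backrest 19 mm thick, 422 mm tall, spans the full seat width and rises from the seat top along its +y edge, rear face flush with the rear of the seat. Two armrests of 44×44 mm section run along each side from the seat's front edge to the front of the backrest, top faces 199 mm above the seat top and outer faces flush with the seat's x-edges; a 44×44 mm post under the front of each armrest stands on the seat at the front corner.


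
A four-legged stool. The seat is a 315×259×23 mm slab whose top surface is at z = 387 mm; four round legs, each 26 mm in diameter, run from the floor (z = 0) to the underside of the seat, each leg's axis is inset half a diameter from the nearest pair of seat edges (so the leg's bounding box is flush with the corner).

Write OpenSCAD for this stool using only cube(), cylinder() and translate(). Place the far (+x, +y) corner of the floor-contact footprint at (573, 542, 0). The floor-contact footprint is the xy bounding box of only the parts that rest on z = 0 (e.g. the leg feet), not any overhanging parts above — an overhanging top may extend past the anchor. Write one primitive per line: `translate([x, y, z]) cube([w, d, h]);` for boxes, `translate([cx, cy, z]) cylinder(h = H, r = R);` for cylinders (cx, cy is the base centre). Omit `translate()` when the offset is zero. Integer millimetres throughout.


translate([258, 283, 364]) cube([315, 259, 23]);
translate([271, 296, 0]) cylinder(h = 364, r = 13);
translate([560, 296, 0]) cylinder(h = 364, r = 13);
translate([271, 529, 0]) cylinder(h = 364, r = 13);
translate([560, 529, 0]) cylinder(h = 364, r = 13);


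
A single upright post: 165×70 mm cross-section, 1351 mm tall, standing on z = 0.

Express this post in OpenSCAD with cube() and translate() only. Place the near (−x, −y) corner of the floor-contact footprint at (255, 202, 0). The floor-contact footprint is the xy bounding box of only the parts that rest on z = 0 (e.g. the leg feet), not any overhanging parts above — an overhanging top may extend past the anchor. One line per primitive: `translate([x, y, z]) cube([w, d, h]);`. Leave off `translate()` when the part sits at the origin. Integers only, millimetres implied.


translate([255, 202, 0]) cube([165, 70, 1351]);


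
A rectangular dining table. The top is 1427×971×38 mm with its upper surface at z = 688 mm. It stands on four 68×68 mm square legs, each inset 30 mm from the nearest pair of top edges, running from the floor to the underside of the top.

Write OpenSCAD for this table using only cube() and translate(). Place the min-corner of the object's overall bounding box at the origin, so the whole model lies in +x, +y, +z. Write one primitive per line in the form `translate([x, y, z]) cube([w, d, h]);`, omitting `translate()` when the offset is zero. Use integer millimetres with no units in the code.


translate([0, 0, 650]) cube([1427, 971, 38]);
translate([30, 30, 0]) cube([68, 68, 650]);
translate([1329, 30, 0]) cube([68, 68, 650]);
translate([30, 873, 0]) cube([68, 68, 650]);
translate([1329, 873, 0]) cube([68, 68, 650]);


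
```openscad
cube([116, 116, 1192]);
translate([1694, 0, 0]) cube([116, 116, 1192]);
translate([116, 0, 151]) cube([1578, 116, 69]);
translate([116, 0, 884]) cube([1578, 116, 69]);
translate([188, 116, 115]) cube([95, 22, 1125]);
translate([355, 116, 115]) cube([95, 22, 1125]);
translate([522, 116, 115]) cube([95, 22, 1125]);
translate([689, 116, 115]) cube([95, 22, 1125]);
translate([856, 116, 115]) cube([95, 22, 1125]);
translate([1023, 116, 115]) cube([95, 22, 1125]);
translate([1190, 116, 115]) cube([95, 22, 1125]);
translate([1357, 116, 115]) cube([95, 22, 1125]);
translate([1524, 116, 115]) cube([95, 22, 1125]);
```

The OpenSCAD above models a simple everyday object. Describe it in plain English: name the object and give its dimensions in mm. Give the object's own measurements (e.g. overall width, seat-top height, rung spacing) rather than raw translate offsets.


A fence section. Two 116×116 mm posts, 1192 mm tall, stand on the floor with a clear span of 1578 mm between their inner faces. Two horizontal rails of 116×69 mm section span the gap between the posts with their undersides at z = 151 mm and z = 884 mm, flush with the posts' −y face. 9 pickets, each 95 mm wide, 22 mm thick and 1125 mm tall, are fixed to the +y face of the rails with their bottoms at z = 115 mm, spaced across the span with a 72 mm gap after the −x post and between neighbouring pickets, with 75 mm left before the +x post.


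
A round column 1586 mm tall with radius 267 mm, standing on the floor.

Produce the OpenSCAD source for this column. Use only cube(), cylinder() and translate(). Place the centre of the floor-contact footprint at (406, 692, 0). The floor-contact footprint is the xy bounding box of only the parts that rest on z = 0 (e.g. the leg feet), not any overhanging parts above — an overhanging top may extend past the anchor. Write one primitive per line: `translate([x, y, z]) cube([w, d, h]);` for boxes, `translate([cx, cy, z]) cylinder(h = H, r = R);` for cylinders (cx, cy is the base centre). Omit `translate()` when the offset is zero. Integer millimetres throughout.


translate([406, 692, 0]) cylinder(h = 1586, r = 267);


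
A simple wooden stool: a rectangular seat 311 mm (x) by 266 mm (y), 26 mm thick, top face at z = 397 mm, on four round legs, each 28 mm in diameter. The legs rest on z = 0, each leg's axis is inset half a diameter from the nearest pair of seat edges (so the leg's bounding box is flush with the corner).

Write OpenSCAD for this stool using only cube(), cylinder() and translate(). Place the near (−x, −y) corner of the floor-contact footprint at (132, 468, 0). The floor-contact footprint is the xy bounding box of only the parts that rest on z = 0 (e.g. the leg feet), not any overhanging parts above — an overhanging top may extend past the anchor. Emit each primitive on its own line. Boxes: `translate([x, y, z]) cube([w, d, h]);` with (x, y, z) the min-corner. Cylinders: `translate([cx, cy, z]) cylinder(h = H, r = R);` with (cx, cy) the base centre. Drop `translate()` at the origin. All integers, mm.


translate([132, 468, 371]) cube([311, 266, 26]);
translate([146, 482, 0]) cylinder(h = 371, r = 14);
translate([429, 482, 0]) cylinder(h = 371, r = 14);
translate([146, 720, 0]) cylinder(h = 371, r = 14);
translate([429, 720, 0]) cylinder(h = 371, r = 14);


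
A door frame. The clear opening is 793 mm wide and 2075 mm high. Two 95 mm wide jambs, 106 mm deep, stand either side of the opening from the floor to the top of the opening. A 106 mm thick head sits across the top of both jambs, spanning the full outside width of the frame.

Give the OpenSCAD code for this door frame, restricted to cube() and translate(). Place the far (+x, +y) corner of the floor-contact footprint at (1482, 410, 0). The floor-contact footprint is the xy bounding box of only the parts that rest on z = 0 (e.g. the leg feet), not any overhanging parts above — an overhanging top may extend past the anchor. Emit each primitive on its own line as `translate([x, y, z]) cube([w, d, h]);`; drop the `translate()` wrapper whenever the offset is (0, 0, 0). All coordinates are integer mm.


translate([499, 304, 0]) cube([95, 106, 2075]);
translate([1387, 304, 0]) cube([95, 106, 2075]);
translate([499, 304, 2075]) cube([983, 106, 106]);


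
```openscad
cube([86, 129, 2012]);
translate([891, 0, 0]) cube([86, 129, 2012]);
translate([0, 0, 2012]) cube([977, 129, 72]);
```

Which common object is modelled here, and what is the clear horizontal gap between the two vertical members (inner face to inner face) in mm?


A door frame. The clear opening width is 805 mm.

Two 2012 mm tall posts with a header on top — a door frame. The left jamb is 86 mm wide at x = 0; the right jamb starts at x = 891. The clear opening is 891 − 86 = 805 mm.


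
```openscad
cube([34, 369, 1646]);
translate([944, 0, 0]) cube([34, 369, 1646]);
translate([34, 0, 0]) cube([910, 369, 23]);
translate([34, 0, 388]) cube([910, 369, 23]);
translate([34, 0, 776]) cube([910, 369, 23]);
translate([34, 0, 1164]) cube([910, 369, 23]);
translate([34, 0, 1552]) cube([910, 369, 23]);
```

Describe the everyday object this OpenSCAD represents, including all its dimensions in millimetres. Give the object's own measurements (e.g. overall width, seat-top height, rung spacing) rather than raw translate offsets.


An open bookshelf. Two side panels, each 34 mm thick, 369 mm deep and 1646 mm tall, stand 978 mm apart (outside-to-outside). Between them sit 5 shelves, each 23 mm thick and 369 mm deep, spanning the full gap between the sides. The bottom shelf rests on the floor (its underside at z = 0) and the clear gap between one shelf's top and the next shelf's underside is 365 mm.


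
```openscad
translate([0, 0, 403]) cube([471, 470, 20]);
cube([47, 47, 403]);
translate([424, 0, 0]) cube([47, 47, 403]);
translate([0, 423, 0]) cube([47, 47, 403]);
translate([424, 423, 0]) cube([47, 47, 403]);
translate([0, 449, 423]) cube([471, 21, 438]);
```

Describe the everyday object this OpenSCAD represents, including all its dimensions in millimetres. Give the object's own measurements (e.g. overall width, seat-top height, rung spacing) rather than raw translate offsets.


A chair. The seat is a 471×470×20 mm slab with its top at z = 423 mm, on four 47×47 mm corner legs (flush with the seat edges, standing on z = 0). A flat backrest 21 mm thick, 438 mm tall, spans the full seat width and rises from the seat top along its +y edge, rear face flush with the rear of the seat.


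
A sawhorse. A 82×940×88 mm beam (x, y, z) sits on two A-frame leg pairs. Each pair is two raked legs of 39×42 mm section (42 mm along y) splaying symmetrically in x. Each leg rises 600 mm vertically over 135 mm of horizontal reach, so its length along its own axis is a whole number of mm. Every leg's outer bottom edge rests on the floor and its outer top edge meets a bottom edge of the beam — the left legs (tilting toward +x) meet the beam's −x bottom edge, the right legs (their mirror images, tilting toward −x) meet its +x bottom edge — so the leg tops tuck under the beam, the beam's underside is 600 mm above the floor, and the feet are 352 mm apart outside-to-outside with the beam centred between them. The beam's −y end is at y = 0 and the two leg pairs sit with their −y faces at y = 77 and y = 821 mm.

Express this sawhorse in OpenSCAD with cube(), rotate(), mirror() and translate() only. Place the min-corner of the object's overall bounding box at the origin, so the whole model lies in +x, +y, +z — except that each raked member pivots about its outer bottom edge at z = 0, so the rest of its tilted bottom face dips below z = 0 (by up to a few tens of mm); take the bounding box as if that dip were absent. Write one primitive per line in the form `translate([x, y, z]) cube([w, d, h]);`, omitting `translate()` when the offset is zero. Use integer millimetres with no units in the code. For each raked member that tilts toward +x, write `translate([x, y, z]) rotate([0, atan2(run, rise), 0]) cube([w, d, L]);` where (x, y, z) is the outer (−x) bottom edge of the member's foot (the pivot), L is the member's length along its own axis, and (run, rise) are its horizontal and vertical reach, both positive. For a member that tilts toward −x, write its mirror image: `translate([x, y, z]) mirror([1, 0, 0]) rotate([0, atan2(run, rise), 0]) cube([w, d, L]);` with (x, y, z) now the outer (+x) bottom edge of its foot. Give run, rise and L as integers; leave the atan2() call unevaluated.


translate([135, 0, 600]) cube([82, 940, 88]);
translate([0, 77, 0]) rotate([0, atan2(135, 600), 0]) cube([39, 42, 615]);
translate([352, 77, 0]) mirror([1, 0, 0]) rotate([0, atan2(135, 600), 0]) cube([39, 42, 615]);
translate([0, 821, 0]) rotate([0, atan2(135, 600), 0]) cube([39, 42, 615]);
translate([352, 821, 0]) mirror([1, 0, 0]) rotate([0, atan2(135, 600), 0]) cube([39, 42, 615]);


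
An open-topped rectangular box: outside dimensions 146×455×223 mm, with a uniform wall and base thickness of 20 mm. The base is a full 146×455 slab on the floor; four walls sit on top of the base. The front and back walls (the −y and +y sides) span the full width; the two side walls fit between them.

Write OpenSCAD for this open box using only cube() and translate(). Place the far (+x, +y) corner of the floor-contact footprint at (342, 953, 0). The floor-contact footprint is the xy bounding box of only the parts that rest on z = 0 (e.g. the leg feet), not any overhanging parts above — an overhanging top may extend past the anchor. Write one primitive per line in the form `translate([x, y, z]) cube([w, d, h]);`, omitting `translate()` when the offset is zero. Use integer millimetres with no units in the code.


translate([196, 498, 0]) cube([146, 455, 20]);
translate([196, 498, 20]) cube([146, 20, 203]);
translate([196, 933, 20]) cube([146, 20, 203]);
translate([196, 518, 20]) cube([20, 415, 203]);
translate([322, 518, 20]) cube([20, 415, 203]);


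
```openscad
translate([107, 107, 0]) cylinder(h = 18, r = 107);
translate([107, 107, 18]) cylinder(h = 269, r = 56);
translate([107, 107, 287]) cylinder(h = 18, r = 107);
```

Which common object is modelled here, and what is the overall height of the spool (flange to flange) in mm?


A spool. The overall height is 305 mm.

Three coaxial cylinders, large–small–large — a spool. Two 18 mm flanges and a 269 mm core give 18 + 269 + 18 = 305 mm.


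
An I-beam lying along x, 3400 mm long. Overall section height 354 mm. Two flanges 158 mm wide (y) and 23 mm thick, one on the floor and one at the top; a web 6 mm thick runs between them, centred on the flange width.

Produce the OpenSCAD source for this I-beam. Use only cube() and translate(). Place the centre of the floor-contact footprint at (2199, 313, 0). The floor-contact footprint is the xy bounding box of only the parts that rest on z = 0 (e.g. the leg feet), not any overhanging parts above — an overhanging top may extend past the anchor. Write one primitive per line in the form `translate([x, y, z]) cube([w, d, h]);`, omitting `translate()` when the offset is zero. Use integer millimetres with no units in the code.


translate([499, 234, 0]) cube([3400, 158, 23]);
translate([499, 310, 23]) cube([3400, 6, 308]);
translate([499, 234, 331]) cube([3400, 158, 23]);


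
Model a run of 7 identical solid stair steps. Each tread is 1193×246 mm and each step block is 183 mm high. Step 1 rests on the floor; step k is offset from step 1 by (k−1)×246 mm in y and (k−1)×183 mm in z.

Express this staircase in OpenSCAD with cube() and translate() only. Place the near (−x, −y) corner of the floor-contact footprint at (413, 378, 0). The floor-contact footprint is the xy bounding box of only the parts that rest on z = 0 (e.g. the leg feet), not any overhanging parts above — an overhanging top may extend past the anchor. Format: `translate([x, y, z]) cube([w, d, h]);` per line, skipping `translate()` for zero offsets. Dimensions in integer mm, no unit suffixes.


translate([413, 378, 0]) cube([1193, 246, 183]);
translate([413, 624, 183]) cube([1193, 246, 183]);
translate([413, 870, 366]) cube([1193, 246, 183]);
translate([413, 1116, 549]) cube([1193, 246, 183]);
translate([413, 1362, 732]) cube([1193, 246, 183]);
translate([413, 1608, 915]) cube([1193, 246, 183]);
translate([413, 1854, 1098]) cube([1193, 246, 183]);
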